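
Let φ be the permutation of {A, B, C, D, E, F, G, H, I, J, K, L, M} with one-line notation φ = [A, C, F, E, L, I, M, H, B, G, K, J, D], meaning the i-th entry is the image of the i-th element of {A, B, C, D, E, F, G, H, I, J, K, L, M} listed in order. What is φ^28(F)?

Tracing F → I → … returns to F after 4 steps, so F lies in a 4-cycle (B, C, F, I).
Powers repeat with period 4 on this cycle, and 28 mod 4 = 0, so φ^28(F) = φ^0(F).
So φ^28(F) = F.

F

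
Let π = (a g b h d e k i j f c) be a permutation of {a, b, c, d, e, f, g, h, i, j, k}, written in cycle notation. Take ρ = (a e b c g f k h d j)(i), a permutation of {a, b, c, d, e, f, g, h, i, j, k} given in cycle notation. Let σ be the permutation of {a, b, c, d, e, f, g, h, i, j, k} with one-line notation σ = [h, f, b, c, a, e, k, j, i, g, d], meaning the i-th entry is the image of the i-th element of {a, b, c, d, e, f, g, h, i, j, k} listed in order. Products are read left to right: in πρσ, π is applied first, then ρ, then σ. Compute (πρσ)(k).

i

Chase k: π(k) = i; ρ(i) = i; σ(i) = i. Hence (πρσ)(k) = i.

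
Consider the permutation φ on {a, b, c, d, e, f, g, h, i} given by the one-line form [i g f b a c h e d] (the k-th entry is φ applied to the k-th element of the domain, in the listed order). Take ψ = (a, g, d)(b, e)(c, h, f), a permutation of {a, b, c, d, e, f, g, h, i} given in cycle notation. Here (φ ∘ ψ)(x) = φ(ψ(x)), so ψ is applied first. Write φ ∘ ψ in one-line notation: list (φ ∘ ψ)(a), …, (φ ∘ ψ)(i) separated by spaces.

(φ ∘ ψ)(x) = φ(ψ(x)). Computing each image: φ(ψ(a)) = φ(g) = h, φ(ψ(b)) = φ(e) = a, φ(ψ(c)) = φ(h) = e, φ(ψ(d)) = φ(a) = i, φ(ψ(e)) = φ(b) = g, φ(ψ(f)) = φ(c) = f, φ(ψ(g)) = φ(d) = b, φ(ψ(h)) = φ(f) = c, φ(ψ(i)) = φ(i) = d.
Hence φ ∘ ψ = [h a e i g f b c d].

h a e i g f b c d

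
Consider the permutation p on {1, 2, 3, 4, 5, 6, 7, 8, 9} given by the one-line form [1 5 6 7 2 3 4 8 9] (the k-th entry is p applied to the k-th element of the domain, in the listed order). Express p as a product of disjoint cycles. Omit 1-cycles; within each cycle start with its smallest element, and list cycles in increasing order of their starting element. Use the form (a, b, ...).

From 2: 2 → 5 → 2, closing the cycle (2, 5).
Continuing from each remaining unvisited element yields (2, 5)(3, 6)(4, 7).

(2, 5)(3, 6)(4, 7)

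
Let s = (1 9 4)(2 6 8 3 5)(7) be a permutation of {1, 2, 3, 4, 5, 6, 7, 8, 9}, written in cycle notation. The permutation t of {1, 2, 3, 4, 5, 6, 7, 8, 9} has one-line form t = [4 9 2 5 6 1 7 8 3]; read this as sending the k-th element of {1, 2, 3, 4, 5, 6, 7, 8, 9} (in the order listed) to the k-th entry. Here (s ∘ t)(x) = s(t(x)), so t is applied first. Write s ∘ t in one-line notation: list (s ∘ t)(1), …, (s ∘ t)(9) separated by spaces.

1 4 6 2 8 9 7 3 5

For each element, apply t then s: 1 → 4 → 1; 2 → 9 → 4; 3 → 2 → 6; 4 → 5 → 2; 5 → 6 → 8; 6 → 1 → 9; 7 → 7 → 7; 8 → 8 → 3; 9 → 3 → 5.
Collecting the images, s ∘ t = [1 4 6 2 8 9 7 3 5].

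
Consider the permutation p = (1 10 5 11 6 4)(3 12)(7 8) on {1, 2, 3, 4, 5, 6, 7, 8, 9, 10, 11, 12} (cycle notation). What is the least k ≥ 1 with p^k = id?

The disjoint cycles have lengths 6, 2, 2, 1, 1.
Since disjoint cycles commute, ord(p) = lcm(6, 2, 2) = 6.

6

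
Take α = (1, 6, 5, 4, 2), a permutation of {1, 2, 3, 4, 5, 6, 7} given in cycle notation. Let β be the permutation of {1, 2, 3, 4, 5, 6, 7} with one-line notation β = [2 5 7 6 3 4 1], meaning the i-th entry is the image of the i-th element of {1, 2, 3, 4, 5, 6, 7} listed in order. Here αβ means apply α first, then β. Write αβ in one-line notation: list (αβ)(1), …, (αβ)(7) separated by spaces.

(αβ)(x) = β(α(x)). Computing each image: β(α(1)) = β(6) = 4, β(α(2)) = β(1) = 2, β(α(3)) = β(3) = 7, β(α(4)) = β(2) = 5, β(α(5)) = β(4) = 6, β(α(6)) = β(5) = 3, β(α(7)) = β(7) = 1.
Hence αβ = [4 2 7 5 6 3 1].

4 2 7 5 6 3 1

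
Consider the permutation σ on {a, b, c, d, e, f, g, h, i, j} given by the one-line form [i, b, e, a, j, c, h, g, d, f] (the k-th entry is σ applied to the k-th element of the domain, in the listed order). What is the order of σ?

The disjoint-cycle form of σ has cycle lengths 4, 3, 2, 1.
The order of σ is the least common multiple of its cycle lengths: lcm(4, 3, 2) = 12.

12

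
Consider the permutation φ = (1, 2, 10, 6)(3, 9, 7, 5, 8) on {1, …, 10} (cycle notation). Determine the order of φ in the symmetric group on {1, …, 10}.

20

The cycle type of φ is (5, 4, 1).
The order is lcm(5, 4) = 20.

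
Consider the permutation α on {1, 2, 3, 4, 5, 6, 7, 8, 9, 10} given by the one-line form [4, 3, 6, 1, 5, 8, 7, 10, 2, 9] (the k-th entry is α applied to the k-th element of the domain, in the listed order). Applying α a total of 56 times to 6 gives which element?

10

Tracing 6 → 8 → … returns to 6 after 6 steps, so 6 lies in a 6-cycle (2, 3, 6, 8, 10, 9).
On a 6-cycle, α^6 is the identity, so α^56 = α^2 there (56 ≡ 2 mod 6).
Stepping 2 places around the cycle: 6 → 8 → 10.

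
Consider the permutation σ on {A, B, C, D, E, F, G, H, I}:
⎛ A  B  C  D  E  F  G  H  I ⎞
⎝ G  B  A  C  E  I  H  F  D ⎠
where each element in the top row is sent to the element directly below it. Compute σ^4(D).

H

Tracing D → C → … returns to D after 7 steps, so D lies in a 7-cycle (A G H F I D C).
Advancing 4 steps from D: D → C → A → G → H.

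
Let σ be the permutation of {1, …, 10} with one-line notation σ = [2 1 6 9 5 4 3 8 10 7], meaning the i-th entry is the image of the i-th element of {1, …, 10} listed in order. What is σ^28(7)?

9

Tracing 7 → 3 → … returns to 7 after 6 steps, so 7 lies in a 6-cycle (3 6 4 9 10 7).
Since the cycle has length 6, σ^28 acts on it the same as σ^4 (28 mod 6 = 4).
Stepping 4 places around the cycle: 7 → 3 → 6 → 4 → 9.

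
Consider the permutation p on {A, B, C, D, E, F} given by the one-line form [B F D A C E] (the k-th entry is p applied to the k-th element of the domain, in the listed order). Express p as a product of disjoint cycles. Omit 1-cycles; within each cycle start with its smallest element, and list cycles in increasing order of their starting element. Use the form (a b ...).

Iterating p from A gives A → B → F → E → C → D → A; that is the 6-cycle (A B F E C D).
Repeating from the next unused element and collecting all non-trivial cycles gives (A B F E C D).

(A B F E C D)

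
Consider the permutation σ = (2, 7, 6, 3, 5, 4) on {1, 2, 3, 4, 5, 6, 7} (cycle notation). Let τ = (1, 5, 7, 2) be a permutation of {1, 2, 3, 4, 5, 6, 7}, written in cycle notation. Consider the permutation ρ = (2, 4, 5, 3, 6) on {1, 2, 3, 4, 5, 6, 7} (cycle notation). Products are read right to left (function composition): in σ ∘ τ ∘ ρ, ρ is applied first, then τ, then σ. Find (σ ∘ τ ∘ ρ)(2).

Chase 2: ρ(2) = 4; τ(4) = 4; σ(4) = 2. Hence (σ ∘ τ ∘ ρ)(2) = 2.

2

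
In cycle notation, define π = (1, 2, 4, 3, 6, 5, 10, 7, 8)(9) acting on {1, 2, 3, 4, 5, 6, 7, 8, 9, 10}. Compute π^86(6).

6 lies in the 9-cycle (1, 2, 4, 3, 6, 5, 10, 7, 8).
Since the cycle has length 9, π^86 acts on it the same as π^5 (86 mod 9 = 5).
Advancing 5 steps from 6: 6 → 5 → 10 → 7 → 8 → 1.

1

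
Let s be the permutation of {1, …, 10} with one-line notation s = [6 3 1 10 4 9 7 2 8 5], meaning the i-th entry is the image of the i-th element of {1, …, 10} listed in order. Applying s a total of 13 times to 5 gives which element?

Tracing 5 → 4 → … returns to 5 after 3 steps, so 5 lies in a 3-cycle (4 10 5).
Powers repeat with period 3 on this cycle, and 13 mod 3 = 1, so s^13(5) = s^1(5).
Stepping 1 place around the cycle: 5 → 4.

4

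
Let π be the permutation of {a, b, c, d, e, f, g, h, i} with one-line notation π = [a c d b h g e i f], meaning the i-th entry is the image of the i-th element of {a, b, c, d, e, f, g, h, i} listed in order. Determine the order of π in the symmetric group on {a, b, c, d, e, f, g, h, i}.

15

The disjoint-cycle form of π has cycle lengths 5, 3, 1.
Since disjoint cycles commute, ord(π) = lcm(5, 3) = 15.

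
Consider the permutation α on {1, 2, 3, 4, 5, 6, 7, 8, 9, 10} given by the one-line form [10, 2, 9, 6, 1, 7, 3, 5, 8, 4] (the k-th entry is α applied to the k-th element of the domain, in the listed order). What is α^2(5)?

Tracing 5 → 1 → … returns to 5 after 9 steps, so 5 lies in a 9-cycle (1 10 4 6 7 3 9 8 5).
Stepping 2 places around the cycle: 5 → 1 → 10.

10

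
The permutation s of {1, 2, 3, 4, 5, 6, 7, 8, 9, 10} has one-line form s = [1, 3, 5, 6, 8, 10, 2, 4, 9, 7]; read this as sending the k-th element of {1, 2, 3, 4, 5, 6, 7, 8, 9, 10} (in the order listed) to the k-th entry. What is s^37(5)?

7

Tracing 5 → 8 → … returns to 5 after 8 steps, so 5 lies in an 8-cycle (2 3 5 8 4 6 10 7).
Powers repeat with period 8 on this cycle, and 37 mod 8 = 5, so s^37(5) = s^5(5).
Advancing 5 steps from 5: 5 → 8 → 4 → 6 → 10 → 7.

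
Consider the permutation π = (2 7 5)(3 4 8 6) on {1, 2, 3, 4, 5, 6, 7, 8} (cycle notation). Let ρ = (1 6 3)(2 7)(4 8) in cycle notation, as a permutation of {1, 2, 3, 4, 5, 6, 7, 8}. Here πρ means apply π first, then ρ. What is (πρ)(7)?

π(7) = 5, then ρ(5) = 5; composing gives (πρ)(7) = 5.

5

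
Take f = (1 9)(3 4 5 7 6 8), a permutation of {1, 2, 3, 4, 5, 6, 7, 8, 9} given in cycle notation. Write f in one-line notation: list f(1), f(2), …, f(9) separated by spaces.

Reading each image from the cycles: 1→9, 2→2, 3→4, 4→5, 5→7, 6→8, 7→6, 8→3, 9→1.
So the one-line form is 9 2 4 5 7 8 6 3 1.

9 2 4 5 7 8 6 3 1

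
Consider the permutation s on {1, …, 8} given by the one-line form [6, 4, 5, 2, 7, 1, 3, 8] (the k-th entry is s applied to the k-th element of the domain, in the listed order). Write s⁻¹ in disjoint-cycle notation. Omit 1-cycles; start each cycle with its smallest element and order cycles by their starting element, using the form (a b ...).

First write s in disjoint cycles: (1 6)(2 4)(3 5 7).
Reversing each cycle (and rotating so the smallest element leads) gives s⁻¹ = (1 6)(2 4)(3 7 5).

(1 6)(2 4)(3 7 5)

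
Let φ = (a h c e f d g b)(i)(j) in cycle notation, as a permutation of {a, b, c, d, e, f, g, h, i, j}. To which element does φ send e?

f

e appears in (a h c e f d g b); the next entry (wrapping around) is f.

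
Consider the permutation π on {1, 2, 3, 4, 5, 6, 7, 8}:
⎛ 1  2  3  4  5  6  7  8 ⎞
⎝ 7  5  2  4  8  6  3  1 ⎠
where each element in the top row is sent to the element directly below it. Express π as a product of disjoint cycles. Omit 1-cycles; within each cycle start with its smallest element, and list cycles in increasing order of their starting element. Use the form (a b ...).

Start at 1 and follow images: 1 → 7 → 3 → 2 → 5 → 8 → 1, giving the cycle (1 7 3 2 5 8).
Continuing from each remaining unvisited element yields (1 7 3 2 5 8).

(1 7 3 2 5 8)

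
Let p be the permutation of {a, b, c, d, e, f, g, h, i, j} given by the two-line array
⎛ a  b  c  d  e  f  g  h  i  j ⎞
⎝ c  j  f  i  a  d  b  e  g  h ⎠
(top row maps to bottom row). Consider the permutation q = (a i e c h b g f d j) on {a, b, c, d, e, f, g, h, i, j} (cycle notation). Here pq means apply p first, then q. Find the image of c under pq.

(pq)(c) = q(p(c)). p(c) = f, then q(f) = d. So (pq)(c) = d.

d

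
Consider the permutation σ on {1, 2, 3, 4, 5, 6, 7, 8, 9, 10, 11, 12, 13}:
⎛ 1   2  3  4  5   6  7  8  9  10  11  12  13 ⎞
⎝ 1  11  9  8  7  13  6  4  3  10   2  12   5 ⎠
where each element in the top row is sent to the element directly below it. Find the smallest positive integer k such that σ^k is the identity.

Writing σ as disjoint cycles, the cycle lengths are 4, 2, 2, 2, 1, 1, 1.
The order is lcm(4, 2, 2, 2) = 4.

4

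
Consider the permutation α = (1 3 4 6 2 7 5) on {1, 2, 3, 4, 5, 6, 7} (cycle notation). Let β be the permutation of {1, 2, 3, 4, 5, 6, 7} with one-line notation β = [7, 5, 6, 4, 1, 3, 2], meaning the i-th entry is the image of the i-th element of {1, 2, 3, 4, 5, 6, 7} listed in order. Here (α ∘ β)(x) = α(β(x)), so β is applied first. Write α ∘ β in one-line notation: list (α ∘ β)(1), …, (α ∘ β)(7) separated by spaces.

5 1 2 6 3 4 7

(α ∘ β)(x) = α(β(x)). Computing each image: α(β(1)) = α(7) = 5, α(β(2)) = α(5) = 1, α(β(3)) = α(6) = 2, α(β(4)) = α(4) = 6, α(β(5)) = α(1) = 3, α(β(6)) = α(3) = 4, α(β(7)) = α(2) = 7.
Hence α ∘ β = [5 1 2 6 3 4 7].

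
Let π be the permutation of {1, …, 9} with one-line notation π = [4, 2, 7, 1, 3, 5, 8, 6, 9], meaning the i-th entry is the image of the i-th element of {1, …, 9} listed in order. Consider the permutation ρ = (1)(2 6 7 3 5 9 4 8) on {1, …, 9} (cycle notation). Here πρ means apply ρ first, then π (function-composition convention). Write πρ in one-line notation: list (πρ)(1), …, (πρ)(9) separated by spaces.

For each element, apply ρ then π: 1 → 1 → 4; 2 → 6 → 5; 3 → 5 → 3; 4 → 8 → 6; 5 → 9 → 9; 6 → 7 → 8; 7 → 3 → 7; 8 → 2 → 2; 9 → 4 → 1.
Collecting the images, πρ = [4 5 3 6 9 8 7 2 1].

4 5 3 6 9 8 7 2 1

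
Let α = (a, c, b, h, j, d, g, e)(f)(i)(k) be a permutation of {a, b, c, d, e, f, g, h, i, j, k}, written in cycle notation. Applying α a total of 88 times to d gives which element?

d lies in the 8-cycle (a, c, b, h, j, d, g, e).
Since the cycle has length 8, α^88 acts on it the same as α^0 (88 mod 8 = 0).
So α^88(d) = d.

d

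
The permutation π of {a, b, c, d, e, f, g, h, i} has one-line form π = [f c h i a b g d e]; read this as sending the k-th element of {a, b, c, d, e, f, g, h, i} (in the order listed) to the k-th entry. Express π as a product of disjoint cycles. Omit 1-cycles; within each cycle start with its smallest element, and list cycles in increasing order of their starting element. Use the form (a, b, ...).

(a, f, b, c, h, d, i, e)

Iterating π from a gives a → f → b → c → h → d → i → e → a; that is the 8-cycle (a, f, b, c, h, d, i, e).
Continuing from each remaining unvisited element yields (a, f, b, c, h, d, i, e).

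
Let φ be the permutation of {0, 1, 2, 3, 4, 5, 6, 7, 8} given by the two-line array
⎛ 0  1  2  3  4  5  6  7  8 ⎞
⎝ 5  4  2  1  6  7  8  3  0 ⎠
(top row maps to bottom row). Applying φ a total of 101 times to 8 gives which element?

1

Tracing 8 → 0 → … returns to 8 after 8 steps, so 8 lies in an 8-cycle (0, 5, 7, 3, 1, 4, 6, 8).
On an 8-cycle, φ^8 is the identity, so φ^101 = φ^5 there (101 ≡ 5 mod 8).
Stepping 5 places around the cycle: 8 → 0 → 5 → 7 → 3 → 1.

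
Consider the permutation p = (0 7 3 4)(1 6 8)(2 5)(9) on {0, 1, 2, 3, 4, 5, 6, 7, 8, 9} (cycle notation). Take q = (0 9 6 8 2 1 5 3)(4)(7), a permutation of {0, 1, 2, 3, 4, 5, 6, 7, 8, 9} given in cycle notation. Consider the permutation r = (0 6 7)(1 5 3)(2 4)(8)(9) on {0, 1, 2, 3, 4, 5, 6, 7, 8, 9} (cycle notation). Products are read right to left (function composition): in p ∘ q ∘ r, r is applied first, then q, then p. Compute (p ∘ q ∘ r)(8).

5

(p ∘ q ∘ r)(8) = p(q(r(8))). r(8) = 8, then q(8) = 2, then p(2) = 5, so the result is 5.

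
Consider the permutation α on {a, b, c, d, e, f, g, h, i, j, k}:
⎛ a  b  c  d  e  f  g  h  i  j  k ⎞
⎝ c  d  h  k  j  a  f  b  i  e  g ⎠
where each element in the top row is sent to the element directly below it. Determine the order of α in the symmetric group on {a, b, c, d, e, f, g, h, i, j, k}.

8

Writing α as disjoint cycles, the cycle lengths are 8, 2, 1.
Since disjoint cycles commute, ord(α) = lcm(8, 2) = 8.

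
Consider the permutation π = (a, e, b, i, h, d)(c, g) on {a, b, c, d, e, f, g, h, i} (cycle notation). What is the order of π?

6

The disjoint cycles have lengths 6, 2, 1.
The order is lcm(6, 2) = 6.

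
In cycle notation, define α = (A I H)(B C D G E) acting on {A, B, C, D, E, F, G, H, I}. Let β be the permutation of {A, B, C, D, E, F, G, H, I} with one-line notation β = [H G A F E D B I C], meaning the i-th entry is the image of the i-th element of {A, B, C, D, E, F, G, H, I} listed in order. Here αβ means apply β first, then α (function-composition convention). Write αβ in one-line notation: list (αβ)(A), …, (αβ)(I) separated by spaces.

For each element, apply β then α: A → H → A; B → G → E; C → A → I; D → F → F; E → E → B; F → D → G; G → B → C; H → I → H; I → C → D.
So αβ in one-line form is A E I F B G C H D.

A E I F B G C H D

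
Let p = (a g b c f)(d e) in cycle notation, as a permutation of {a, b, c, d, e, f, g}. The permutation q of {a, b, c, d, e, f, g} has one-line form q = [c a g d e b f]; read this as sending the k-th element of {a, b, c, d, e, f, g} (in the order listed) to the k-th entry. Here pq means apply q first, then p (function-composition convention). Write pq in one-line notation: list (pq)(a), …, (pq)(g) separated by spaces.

(pq)(x) = p(q(x)). Computing each image: p(q(a)) = p(c) = f, p(q(b)) = p(a) = g, p(q(c)) = p(g) = b, p(q(d)) = p(d) = e, p(q(e)) = p(e) = d, p(q(f)) = p(b) = c, p(q(g)) = p(f) = a.
Hence pq = [f g b e d c a].

f g b e d c a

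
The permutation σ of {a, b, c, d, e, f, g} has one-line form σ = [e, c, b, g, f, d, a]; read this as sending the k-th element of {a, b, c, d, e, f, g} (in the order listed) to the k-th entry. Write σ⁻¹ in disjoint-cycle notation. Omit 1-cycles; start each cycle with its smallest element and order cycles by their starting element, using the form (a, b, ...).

(a, g, d, f, e)(b, c)

The cycle decomposition of σ is (a, e, f, d, g)(b, c).
The inverse reverses every cycle; in canonical form, σ⁻¹ = (a, g, d, f, e)(b, c).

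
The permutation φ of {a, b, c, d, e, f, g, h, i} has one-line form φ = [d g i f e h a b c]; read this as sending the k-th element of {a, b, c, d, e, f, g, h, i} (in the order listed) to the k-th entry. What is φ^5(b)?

Tracing b → g → … returns to b after 6 steps, so b lies in a 6-cycle (a, d, f, h, b, g).
Advancing 5 steps from b: b → g → a → d → f → h.

h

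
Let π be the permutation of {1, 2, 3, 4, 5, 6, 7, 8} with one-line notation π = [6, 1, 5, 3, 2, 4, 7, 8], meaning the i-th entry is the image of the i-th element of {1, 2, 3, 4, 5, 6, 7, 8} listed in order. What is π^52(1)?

Tracing 1 → 6 → … returns to 1 after 6 steps, so 1 lies in a 6-cycle (1 6 4 3 5 2).
Powers repeat with period 6 on this cycle, and 52 mod 6 = 4, so π^52(1) = π^4(1).
Stepping 4 places around the cycle: 1 → 6 → 4 → 3 → 5.

5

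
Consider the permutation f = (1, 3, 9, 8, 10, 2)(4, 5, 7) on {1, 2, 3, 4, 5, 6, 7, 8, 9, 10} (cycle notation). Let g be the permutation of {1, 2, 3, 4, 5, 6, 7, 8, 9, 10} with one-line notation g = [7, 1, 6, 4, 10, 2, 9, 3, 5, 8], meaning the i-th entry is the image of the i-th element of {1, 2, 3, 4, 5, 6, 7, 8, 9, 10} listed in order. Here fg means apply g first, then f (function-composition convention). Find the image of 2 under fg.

3

g(2) = 1, then f(1) = 3; composing gives (fg)(2) = 3.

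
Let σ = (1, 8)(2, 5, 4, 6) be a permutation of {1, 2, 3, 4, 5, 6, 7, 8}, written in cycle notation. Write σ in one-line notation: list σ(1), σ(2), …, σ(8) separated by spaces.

Image by image: 1↦8, 2↦5, 3↦3, 4↦6, 5↦4, 6↦2, 7↦7, 8↦1.
Listing these in domain order gives 8 5 3 6 4 2 7 1.

8 5 3 6 4 2 7 1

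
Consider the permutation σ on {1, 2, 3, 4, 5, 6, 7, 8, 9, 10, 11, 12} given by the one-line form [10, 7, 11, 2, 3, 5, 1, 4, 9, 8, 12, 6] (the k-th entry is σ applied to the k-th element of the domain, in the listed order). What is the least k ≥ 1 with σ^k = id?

Decomposing into disjoint cycles gives cycle lengths 6, 5, 1.
The order of σ is the least common multiple of its cycle lengths: lcm(6, 5) = 30.

30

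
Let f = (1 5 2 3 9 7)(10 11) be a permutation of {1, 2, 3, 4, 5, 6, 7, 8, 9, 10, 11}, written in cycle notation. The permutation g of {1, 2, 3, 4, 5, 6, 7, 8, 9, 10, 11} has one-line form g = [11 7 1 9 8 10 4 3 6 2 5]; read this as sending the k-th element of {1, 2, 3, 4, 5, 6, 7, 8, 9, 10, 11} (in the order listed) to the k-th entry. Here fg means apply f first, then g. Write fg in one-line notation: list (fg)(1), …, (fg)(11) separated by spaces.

(fg)(x) = g(f(x)). Computing each image: g(f(1)) = g(5) = 8, g(f(2)) = g(3) = 1, g(f(3)) = g(9) = 6, g(f(4)) = g(4) = 9, g(f(5)) = g(2) = 7, g(f(6)) = g(6) = 10, g(f(7)) = g(1) = 11, g(f(8)) = g(8) = 3, g(f(9)) = g(7) = 4, g(f(10)) = g(11) = 5, g(f(11)) = g(10) = 2.
Hence fg = [8 1 6 9 7 10 11 3 4 5 2].

8 1 6 9 7 10 11 3 4 5 2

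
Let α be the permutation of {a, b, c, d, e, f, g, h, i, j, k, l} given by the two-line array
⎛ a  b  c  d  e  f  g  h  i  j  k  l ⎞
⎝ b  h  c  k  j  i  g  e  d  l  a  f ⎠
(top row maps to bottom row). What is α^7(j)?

Tracing j → l → … returns to j after 10 steps, so j lies in a 10-cycle (a, b, h, e, j, l, f, i, d, k).
Stepping 7 places around the cycle: j → l → f → i → d → k → a → b.

b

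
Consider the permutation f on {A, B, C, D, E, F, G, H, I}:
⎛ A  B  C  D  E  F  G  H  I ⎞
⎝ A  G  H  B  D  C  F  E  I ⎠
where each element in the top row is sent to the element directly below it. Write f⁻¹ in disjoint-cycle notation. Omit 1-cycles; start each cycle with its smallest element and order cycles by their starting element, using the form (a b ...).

(B D E H C F G)

First write f in disjoint cycles: (B G F C H E D).
Reversing each cycle (and rotating so the smallest element leads) gives f⁻¹ = (B D E H C F G).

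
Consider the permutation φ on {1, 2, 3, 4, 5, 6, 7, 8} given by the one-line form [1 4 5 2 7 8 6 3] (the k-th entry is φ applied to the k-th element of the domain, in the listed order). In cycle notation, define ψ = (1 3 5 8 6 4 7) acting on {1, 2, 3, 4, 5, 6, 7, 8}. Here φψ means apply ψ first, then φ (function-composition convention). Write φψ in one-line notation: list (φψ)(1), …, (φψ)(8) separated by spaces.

For each element, apply ψ then φ: 1 → 3 → 5; 2 → 2 → 4; 3 → 5 → 7; 4 → 7 → 6; 5 → 8 → 3; 6 → 4 → 2; 7 → 1 → 1; 8 → 6 → 8.
Collecting the images, φψ = [5 4 7 6 3 2 1 8].

5 4 7 6 3 2 1 8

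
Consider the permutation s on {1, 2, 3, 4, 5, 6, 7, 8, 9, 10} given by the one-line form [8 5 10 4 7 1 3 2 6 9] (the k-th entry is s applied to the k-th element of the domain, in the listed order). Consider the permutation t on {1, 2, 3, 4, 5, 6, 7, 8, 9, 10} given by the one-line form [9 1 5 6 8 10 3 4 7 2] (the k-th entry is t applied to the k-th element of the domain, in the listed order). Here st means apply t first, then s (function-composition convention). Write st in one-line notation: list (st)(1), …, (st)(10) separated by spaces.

(st)(x) = s(t(x)). Computing each image: s(t(1)) = s(9) = 6, s(t(2)) = s(1) = 8, s(t(3)) = s(5) = 7, s(t(4)) = s(6) = 1, s(t(5)) = s(8) = 2, s(t(6)) = s(10) = 9, s(t(7)) = s(3) = 10, s(t(8)) = s(4) = 4, s(t(9)) = s(7) = 3, s(t(10)) = s(2) = 5.
Hence st = [6 8 7 1 2 9 10 4 3 5].

6 8 7 1 2 9 10 4 3 5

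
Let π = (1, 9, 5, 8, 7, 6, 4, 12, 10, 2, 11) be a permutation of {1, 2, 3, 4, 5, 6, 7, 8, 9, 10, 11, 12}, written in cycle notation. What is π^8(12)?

12 lies in the 11-cycle (1, 9, 5, 8, 7, 6, 4, 12, 10, 2, 11).
Advancing 8 steps from 12: 12 → 10 → 2 → 11 → 1 → 9 → 5 → 8 → 7.

7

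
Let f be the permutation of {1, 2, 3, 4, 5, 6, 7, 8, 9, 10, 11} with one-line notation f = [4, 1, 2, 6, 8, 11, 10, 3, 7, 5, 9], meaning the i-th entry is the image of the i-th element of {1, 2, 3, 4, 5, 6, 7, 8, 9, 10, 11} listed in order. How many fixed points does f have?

No element satisfies f(x) = x, so there are 0 fixed points.

0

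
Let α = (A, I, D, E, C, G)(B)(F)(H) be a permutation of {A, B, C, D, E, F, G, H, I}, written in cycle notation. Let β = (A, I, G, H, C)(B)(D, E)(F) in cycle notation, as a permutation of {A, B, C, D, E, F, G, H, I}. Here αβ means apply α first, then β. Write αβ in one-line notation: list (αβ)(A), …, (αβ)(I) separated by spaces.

Chase each element through α then β: A → I → G; B → B → B; C → G → H; D → E → D; E → C → A; F → F → F; G → A → I; H → H → C; I → D → E.
So αβ in one-line form is G B H D A F I C E.

G B H D A F I C E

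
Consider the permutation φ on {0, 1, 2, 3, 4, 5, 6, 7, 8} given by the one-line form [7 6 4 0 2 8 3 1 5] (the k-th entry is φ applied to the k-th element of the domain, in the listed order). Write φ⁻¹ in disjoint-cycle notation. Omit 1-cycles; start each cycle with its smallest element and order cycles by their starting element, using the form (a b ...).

(0 3 6 1 7)(2 4)(5 8)

First write φ in disjoint cycles: (0 7 1 6 3)(2 4)(5 8).
Reversing each cycle (and rotating so the smallest element leads) gives φ⁻¹ = (0 3 6 1 7)(2 4)(5 8).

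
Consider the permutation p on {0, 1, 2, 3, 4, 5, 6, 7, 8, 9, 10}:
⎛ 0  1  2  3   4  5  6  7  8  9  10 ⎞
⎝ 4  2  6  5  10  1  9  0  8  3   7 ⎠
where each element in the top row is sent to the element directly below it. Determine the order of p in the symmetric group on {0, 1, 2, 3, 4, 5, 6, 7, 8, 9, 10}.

Decomposing into disjoint cycles gives cycle lengths 6, 4, 1.
Since disjoint cycles commute, ord(p) = lcm(6, 4) = 12.

12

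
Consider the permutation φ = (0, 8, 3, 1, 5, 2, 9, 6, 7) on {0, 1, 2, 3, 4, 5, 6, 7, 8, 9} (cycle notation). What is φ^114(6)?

6 lies in the 9-cycle (0, 8, 3, 1, 5, 2, 9, 6, 7).
Powers repeat with period 9 on this cycle, and 114 mod 9 = 6, so φ^114(6) = φ^6(6).
Stepping 6 places around the cycle: 6 → 7 → 0 → 8 → 3 → 1 → 5.

5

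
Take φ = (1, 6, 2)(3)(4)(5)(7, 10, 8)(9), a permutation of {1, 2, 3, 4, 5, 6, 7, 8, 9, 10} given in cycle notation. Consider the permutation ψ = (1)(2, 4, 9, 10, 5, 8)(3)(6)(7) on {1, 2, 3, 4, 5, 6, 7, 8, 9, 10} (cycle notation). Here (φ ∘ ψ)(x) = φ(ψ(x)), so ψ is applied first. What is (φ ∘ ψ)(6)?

First apply ψ: ψ(6) = 6, then φ(6) = 2. Thus (φ ∘ ψ)(6) = 2.

2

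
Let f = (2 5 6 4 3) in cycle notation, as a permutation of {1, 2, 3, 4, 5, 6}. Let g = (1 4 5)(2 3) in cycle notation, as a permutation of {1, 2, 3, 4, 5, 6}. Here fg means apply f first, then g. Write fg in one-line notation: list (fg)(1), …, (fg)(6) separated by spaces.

Chase each element through f then g: 1 → 1 → 4; 2 → 5 → 1; 3 → 2 → 3; 4 → 3 → 2; 5 → 6 → 6; 6 → 4 → 5.
Collecting the images, fg = [4 1 3 2 6 5].

4 1 3 2 6 5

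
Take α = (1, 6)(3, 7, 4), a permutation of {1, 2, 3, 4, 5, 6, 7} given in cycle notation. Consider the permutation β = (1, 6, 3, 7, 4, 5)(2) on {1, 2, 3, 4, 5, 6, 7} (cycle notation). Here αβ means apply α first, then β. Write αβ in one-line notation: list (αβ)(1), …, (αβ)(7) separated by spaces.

3 2 4 7 1 6 5

(αβ)(x) = β(α(x)). Computing each image: β(α(1)) = β(6) = 3, β(α(2)) = β(2) = 2, β(α(3)) = β(7) = 4, β(α(4)) = β(3) = 7, β(α(5)) = β(5) = 1, β(α(6)) = β(1) = 6, β(α(7)) = β(4) = 5.
Hence αβ = [3 2 4 7 1 6 5].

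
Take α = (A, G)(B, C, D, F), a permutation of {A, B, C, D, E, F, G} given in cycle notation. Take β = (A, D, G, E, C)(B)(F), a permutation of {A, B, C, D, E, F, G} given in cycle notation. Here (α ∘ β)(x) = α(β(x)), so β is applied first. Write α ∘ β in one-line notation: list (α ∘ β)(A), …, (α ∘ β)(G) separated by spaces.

(α ∘ β)(x) = α(β(x)). Computing each image: α(β(A)) = α(D) = F, α(β(B)) = α(B) = C, α(β(C)) = α(A) = G, α(β(D)) = α(G) = A, α(β(E)) = α(C) = D, α(β(F)) = α(F) = B, α(β(G)) = α(E) = E.
Hence α ∘ β = [F C G A D B E].

F C G A D B E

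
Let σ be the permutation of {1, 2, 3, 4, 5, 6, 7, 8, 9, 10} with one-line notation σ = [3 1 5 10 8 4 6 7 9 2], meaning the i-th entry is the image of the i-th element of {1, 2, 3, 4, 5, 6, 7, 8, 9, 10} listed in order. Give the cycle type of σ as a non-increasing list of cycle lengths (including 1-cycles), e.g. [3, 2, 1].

The disjoint cycles are (1 3 5 8 7 6 4 10 2)(9), with lengths 9, 1 in non-increasing order.

[9, 1]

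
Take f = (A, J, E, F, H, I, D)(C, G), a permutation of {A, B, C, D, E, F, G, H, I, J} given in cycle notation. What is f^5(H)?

E

H lies in the 7-cycle (A, J, E, F, H, I, D).
Advancing 5 steps from H: H → I → D → A → J → E.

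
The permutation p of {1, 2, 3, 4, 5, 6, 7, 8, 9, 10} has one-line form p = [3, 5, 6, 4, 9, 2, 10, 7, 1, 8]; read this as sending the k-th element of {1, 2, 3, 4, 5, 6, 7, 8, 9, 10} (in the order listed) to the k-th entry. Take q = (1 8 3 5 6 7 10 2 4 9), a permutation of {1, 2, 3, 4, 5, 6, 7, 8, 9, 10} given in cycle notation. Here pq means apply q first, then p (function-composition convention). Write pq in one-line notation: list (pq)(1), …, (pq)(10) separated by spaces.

7 4 9 1 2 10 8 6 3 5

(pq)(x) = p(q(x)). Computing each image: p(q(1)) = p(8) = 7, p(q(2)) = p(4) = 4, p(q(3)) = p(5) = 9, p(q(4)) = p(9) = 1, p(q(5)) = p(6) = 2, p(q(6)) = p(7) = 10, p(q(7)) = p(10) = 8, p(q(8)) = p(3) = 6, p(q(9)) = p(1) = 3, p(q(10)) = p(2) = 5.
Hence pq = [7 4 9 1 2 10 8 6 3 5].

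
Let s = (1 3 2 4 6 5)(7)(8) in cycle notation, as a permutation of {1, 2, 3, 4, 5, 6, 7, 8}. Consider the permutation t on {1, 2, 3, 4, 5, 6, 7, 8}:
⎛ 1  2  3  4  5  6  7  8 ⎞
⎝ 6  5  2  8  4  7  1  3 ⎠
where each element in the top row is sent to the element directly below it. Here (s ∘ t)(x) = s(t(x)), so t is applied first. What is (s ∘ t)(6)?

First apply t: t(6) = 7, then s(7) = 7. Thus (s ∘ t)(6) = 7.

7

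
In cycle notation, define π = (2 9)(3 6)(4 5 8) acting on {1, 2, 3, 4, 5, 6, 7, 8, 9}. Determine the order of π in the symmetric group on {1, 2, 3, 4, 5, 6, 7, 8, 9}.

6

The disjoint cycles have lengths 3, 2, 2, 1, 1.
Since disjoint cycles commute, ord(π) = lcm(3, 2, 2) = 6.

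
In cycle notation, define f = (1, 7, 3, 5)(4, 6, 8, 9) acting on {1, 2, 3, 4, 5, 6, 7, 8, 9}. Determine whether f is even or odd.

even

The cycle lengths are 4, 4, 1.
A cycle of length ℓ contributes ℓ−1 transpositions, so f is a product of 3 + 3 = 6 transpositions — even.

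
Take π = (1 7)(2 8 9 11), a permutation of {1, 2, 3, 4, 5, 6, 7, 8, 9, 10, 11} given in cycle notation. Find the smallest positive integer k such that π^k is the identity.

The disjoint cycles have lengths 4, 2, 1, 1, 1, 1, 1.
The order of π is the least common multiple of its cycle lengths: lcm(4, 2) = 4.

4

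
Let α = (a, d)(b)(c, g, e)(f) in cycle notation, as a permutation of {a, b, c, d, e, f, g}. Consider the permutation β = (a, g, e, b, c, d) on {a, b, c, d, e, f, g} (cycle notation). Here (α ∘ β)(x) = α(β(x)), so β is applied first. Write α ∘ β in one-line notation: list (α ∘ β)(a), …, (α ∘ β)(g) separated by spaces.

e g a d b f c

(α ∘ β)(x) = α(β(x)). Computing each image: α(β(a)) = α(g) = e, α(β(b)) = α(c) = g, α(β(c)) = α(d) = a, α(β(d)) = α(a) = d, α(β(e)) = α(b) = b, α(β(f)) = α(f) = f, α(β(g)) = α(e) = c.
Hence α ∘ β = [e g a d b f c].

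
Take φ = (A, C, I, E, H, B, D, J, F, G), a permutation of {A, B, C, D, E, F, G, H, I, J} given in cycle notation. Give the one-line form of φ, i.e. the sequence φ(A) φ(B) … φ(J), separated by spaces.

Reading each image from the cycles: A→C, B→D, C→I, D→J, E→H, F→G, G→A, H→B, I→E, J→F.
Listing these in domain order gives C D I J H G A B E F.

C D I J H G A B E F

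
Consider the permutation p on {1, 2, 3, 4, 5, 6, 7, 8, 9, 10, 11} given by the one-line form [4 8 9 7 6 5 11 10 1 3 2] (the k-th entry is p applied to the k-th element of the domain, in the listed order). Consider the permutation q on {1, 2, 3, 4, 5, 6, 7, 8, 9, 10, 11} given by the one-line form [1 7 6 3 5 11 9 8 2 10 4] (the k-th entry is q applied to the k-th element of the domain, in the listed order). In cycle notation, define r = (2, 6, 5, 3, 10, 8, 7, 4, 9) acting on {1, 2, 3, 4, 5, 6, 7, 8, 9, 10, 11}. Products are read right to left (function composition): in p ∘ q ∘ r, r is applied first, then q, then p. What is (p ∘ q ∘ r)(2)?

Chase 2: r(2) = 6; q(6) = 11; p(11) = 2. Hence (p ∘ q ∘ r)(2) = 2.

2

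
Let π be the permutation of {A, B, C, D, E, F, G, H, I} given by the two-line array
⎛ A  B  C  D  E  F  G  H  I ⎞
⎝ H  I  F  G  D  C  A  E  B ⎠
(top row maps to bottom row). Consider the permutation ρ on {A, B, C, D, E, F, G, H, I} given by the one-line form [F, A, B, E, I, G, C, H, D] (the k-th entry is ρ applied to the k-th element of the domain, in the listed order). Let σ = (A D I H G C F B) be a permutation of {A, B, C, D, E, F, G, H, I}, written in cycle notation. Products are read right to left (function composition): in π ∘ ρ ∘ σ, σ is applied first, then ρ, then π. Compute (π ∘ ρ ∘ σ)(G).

(π ∘ ρ ∘ σ)(G) = π(ρ(σ(G))). σ(G) = C, then ρ(C) = B, then π(B) = I, so the result is I.

I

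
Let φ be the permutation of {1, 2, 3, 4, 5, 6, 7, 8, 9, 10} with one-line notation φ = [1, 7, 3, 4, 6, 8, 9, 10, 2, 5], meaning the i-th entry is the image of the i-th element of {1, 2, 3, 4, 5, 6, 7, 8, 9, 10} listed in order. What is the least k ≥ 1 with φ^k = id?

The disjoint-cycle form of φ has cycle lengths 4, 3, 1, 1, 1.
The order of φ is the least common multiple of its cycle lengths: lcm(4, 3) = 12.

12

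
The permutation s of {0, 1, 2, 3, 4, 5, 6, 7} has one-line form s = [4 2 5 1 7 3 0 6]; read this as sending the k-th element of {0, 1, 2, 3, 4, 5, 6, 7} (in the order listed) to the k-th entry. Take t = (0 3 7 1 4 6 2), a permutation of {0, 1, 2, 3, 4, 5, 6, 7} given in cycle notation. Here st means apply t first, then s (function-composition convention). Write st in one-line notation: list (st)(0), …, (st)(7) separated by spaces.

For each element, apply t then s: 0 → 3 → 1; 1 → 4 → 7; 2 → 0 → 4; 3 → 7 → 6; 4 → 6 → 0; 5 → 5 → 3; 6 → 2 → 5; 7 → 1 → 2.
So st in one-line form is 1 7 4 6 0 3 5 2.

1 7 4 6 0 3 5 2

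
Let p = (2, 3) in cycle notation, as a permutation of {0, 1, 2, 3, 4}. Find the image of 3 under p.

2

3 appears in (2, 3); the next entry (wrapping around) is 2.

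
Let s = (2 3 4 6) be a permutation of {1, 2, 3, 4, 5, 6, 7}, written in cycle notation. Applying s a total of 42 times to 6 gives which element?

6 lies in the 4-cycle (2 3 4 6).
On a 4-cycle, s^4 is the identity, so s^42 = s^2 there (42 ≡ 2 mod 4).
Advancing 2 steps from 6: 6 → 2 → 3.

3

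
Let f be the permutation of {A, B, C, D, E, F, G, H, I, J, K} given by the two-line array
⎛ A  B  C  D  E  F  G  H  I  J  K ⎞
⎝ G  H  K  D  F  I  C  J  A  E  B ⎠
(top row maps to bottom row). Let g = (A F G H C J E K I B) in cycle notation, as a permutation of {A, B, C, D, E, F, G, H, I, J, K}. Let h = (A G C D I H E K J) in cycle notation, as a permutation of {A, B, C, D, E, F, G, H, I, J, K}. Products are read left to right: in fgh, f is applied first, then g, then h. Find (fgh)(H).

K

Apply the permutations in order: f(H) = J, then g(J) = E, then h(E) = K. So (fgh)(H) = K.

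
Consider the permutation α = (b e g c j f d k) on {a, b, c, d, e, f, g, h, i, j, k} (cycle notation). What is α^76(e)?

e lies in the 8-cycle (b e g c j f d k).
Powers repeat with period 8 on this cycle, and 76 mod 8 = 4, so α^76(e) = α^4(e).
Stepping 4 places around the cycle: e → g → c → j → f.

f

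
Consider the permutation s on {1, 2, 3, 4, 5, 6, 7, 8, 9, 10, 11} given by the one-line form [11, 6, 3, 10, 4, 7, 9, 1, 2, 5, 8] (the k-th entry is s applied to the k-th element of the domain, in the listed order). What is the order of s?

12

Writing s as disjoint cycles, the cycle lengths are 4, 3, 3, 1.
The order is lcm(4, 3, 3) = 12.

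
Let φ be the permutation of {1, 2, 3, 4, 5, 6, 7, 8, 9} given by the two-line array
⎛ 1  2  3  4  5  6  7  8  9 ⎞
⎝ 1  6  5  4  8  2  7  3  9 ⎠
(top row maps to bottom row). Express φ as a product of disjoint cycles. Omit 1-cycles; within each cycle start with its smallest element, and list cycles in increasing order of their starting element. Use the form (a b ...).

(2 6)(3 5 8)

Iterating φ from 2 gives 2 → 6 → 2; that is the 2-cycle (2 6).
Continuing from each remaining unvisited element yields (2 6)(3 5 8).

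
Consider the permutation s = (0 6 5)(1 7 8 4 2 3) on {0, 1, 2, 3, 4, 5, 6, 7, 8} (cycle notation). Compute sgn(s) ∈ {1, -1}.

The cycle lengths are 6, 3.
A cycle is odd iff its length is even; s has 1 even-length cycle, so sgn(s) = (−1)^1 and s is odd.

-1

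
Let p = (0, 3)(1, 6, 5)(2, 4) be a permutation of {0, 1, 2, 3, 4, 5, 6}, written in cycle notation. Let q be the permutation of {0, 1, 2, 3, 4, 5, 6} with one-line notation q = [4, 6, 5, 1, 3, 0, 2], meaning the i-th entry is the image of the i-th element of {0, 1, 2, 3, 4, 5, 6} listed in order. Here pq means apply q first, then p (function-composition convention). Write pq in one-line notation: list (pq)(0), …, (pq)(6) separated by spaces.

For each element, apply q then p: 0 → 4 → 2; 1 → 6 → 5; 2 → 5 → 1; 3 → 1 → 6; 4 → 3 → 0; 5 → 0 → 3; 6 → 2 → 4.
So pq in one-line form is 2 5 1 6 0 3 4.

2 5 1 6 0 3 4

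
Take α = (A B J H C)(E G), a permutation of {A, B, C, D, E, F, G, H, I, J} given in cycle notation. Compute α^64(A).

A lies in the 5-cycle (A B J H C).
Since the cycle has length 5, α^64 acts on it the same as α^4 (64 mod 5 = 4).
Stepping 4 places around the cycle: A → B → J → H → C.

C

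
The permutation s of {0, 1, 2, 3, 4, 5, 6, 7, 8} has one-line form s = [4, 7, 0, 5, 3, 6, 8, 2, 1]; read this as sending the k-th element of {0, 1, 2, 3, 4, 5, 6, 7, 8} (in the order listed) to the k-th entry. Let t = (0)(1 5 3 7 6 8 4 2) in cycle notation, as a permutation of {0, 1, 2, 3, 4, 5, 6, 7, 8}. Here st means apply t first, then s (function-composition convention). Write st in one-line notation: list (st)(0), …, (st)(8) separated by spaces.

4 6 7 2 0 5 1 8 3

Chase each element through t then s: 0 → 0 → 4; 1 → 5 → 6; 2 → 1 → 7; 3 → 7 → 2; 4 → 2 → 0; 5 → 3 → 5; 6 → 8 → 1; 7 → 6 → 8; 8 → 4 → 3.
Collecting the images, st = [4 6 7 2 0 5 1 8 3].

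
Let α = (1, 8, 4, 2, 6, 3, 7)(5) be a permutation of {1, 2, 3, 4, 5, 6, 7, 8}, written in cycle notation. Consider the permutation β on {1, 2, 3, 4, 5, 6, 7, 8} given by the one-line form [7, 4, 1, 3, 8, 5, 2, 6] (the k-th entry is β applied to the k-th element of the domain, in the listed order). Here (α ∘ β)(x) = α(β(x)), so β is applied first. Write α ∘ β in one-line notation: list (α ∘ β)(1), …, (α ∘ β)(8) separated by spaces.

(α ∘ β)(x) = α(β(x)). Computing each image: α(β(1)) = α(7) = 1, α(β(2)) = α(4) = 2, α(β(3)) = α(1) = 8, α(β(4)) = α(3) = 7, α(β(5)) = α(8) = 4, α(β(6)) = α(5) = 5, α(β(7)) = α(2) = 6, α(β(8)) = α(6) = 3.
Hence α ∘ β = [1 2 8 7 4 5 6 3].

1 2 8 7 4 5 6 3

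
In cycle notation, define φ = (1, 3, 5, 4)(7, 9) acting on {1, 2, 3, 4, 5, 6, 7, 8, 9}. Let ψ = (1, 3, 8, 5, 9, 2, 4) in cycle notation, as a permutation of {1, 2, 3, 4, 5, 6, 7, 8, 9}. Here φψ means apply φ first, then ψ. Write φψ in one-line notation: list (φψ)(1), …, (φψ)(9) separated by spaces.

Chase each element through φ then ψ: 1 → 3 → 8; 2 → 2 → 4; 3 → 5 → 9; 4 → 1 → 3; 5 → 4 → 1; 6 → 6 → 6; 7 → 9 → 2; 8 → 8 → 5; 9 → 7 → 7.
Collecting the images, φψ = [8 4 9 3 1 6 2 5 7].

8 4 9 3 1 6 2 5 7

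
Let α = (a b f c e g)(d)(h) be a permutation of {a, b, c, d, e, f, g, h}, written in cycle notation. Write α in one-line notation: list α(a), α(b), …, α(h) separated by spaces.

Each element maps to the next entry in its cycle (wrapping to the front): a→b, b→f, c→e, d→d, e→g, f→c, g→a, h→h.
Listing these in domain order gives b f e d g c a h.

b f e d g c a h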